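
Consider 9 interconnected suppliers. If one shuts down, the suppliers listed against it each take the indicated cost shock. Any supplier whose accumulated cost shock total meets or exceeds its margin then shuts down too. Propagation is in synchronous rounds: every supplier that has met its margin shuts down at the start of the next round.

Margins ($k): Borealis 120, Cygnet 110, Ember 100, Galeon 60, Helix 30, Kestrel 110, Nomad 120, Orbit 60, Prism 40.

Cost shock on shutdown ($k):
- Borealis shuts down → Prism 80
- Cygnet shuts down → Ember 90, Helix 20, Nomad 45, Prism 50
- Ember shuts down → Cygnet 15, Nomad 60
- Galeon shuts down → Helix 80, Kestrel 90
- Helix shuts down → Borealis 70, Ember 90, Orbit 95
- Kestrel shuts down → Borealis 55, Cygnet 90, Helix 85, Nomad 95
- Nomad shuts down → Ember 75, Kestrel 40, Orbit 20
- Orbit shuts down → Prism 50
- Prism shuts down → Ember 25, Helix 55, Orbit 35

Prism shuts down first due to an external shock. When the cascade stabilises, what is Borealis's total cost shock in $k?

70

Round 1 — Prism shuts down (initial).
  Ember: +25 → 25 < 100
  Helix: +55 → 55 ≥ 30
  Orbit: +35 → 35 < 60
Round 2 — Helix shuts down.
  Borealis: +70 → 70 < 120
  Ember: +90 → 115 ≥ 100
  Orbit: +95 → 130 ≥ 60
Round 3 — Ember, Orbit shut down.
  Cygnet: +15 → 15 < 110
  Nomad: +60 → 60 < 120
No further shutdowns.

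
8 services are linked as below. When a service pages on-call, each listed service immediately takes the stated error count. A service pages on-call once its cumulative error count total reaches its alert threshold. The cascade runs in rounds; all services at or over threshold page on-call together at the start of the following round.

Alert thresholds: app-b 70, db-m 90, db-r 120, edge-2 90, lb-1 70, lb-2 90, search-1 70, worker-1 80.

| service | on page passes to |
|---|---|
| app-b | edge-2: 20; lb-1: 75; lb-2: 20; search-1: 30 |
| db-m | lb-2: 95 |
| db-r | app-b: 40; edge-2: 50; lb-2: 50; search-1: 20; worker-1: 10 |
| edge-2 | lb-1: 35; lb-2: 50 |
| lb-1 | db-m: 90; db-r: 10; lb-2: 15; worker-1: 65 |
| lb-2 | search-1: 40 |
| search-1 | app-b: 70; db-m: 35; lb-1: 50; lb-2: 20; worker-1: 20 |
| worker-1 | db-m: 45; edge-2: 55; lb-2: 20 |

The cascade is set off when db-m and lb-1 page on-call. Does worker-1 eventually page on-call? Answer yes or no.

Round 1 — db-m, lb-1 page on-call (initial).
  db-r: +10 → 10 < 120
  lb-2: +95+15 → 110 ≥ 90
  worker-1: +65 → 65 < 80
Round 2 — lb-2 pages on-call.
  search-1: +40 → 40 < 70
No further pages.

no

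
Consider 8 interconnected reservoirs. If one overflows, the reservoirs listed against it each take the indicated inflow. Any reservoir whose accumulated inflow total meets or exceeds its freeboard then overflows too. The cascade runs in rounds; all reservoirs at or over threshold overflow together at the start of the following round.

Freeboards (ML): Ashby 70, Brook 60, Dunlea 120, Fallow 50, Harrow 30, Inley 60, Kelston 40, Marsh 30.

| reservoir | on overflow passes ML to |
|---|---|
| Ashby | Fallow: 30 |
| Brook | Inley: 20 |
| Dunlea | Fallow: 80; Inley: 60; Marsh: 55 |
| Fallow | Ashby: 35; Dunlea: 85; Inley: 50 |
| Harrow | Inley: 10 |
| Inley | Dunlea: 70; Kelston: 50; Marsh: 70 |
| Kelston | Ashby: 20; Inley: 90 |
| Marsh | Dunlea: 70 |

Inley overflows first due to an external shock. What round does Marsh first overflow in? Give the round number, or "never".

2

Round 1 — Inley overflows (initial).
  Dunlea: +70 → 70 < 120
  Kelston: +50 → 50 ≥ 40
  Marsh: +70 → 70 ≥ 30
Round 2 — Kelston, Marsh overflow.
  Ashby: +20 → 20 < 70
  Dunlea: +70 → 140 ≥ 120
Round 3 — Dunlea overflows.
  Fallow: +80 → 80 ≥ 50
Round 4 — Fallow overflows.
  Ashby: +35 → 55 < 70
No further overflows.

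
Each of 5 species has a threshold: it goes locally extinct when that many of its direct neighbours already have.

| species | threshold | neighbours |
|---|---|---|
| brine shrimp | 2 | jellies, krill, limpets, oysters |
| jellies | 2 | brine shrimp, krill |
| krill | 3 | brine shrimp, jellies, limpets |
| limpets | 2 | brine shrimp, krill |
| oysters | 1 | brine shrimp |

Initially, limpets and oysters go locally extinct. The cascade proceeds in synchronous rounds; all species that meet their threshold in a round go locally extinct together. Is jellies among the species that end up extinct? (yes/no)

Round 1 — limpets, oysters go locally extinct (initial).
Round 2 — checking thresholds:
  brine shrimp: 2 of 4 neighbours ≥ 2, goes locally extinct.
  krill: 1 of 3 neighbours < 3, not yet.
Round 3 — no new extinctions; cascade stops.

no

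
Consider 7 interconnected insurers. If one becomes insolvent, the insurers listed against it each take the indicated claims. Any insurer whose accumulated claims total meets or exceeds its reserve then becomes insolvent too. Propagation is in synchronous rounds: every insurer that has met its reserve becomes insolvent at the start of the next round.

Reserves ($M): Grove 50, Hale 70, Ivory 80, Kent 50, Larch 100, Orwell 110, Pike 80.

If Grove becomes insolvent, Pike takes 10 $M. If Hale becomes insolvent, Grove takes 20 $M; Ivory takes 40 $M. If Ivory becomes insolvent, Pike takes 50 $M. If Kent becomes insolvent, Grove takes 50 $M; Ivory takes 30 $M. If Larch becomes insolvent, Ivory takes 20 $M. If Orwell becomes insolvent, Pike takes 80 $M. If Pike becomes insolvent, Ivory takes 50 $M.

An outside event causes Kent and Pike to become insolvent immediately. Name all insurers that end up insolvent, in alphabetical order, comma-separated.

Grove, Ivory, Kent, Pike

Round 1 — Kent, Pike become insolvent (initial).
  Grove: +50 → 50 ≥ 50
  Ivory: +30+50 → 80 ≥ 80
Round 2 — Grove, Ivory become insolvent.
No further insolvencies.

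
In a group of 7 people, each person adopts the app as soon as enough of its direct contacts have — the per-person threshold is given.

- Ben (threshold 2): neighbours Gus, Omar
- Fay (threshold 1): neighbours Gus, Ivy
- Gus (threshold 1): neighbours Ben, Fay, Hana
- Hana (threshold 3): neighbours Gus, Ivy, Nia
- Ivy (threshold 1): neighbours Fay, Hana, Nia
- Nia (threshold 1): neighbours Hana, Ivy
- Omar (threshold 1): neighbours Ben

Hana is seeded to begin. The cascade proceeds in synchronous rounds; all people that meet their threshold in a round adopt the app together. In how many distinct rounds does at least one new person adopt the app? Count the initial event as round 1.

3

Round 1 — Hana adopts the app (initial).
Round 2 — checking thresholds:
  Gus: 1 of 3 neighbours ≥ 1, adopts the app.
  Ivy: 1 of 3 neighbours ≥ 1, adopts the app.
  Nia: 1 of 2 neighbours ≥ 1, adopts the app.
Round 3 — checking thresholds:
  Ben: 1 of 2 neighbours < 2, not yet.
  Fay: 2 of 2 neighbours ≥ 1, adopts the app.
Round 4 — no new adoptions; cascade stops.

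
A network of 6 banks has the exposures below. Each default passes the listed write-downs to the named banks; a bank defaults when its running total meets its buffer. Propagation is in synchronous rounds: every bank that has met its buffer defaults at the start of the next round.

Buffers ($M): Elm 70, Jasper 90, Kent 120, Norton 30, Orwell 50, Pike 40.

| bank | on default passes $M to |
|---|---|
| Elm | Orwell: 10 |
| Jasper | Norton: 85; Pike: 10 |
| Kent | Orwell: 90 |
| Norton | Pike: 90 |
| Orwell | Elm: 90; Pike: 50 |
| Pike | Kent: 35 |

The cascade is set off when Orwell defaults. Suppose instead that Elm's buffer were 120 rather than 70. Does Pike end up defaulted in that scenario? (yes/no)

yes

With Elm's buffer at 120:
Round 1 — Orwell defaults (initial).
  Elm: +90 → 90 < 120
  Pike: +50 → 50 ≥ 40
Round 2 — Pike defaults.
  Kent: +35 → 35 < 120
No further defaults.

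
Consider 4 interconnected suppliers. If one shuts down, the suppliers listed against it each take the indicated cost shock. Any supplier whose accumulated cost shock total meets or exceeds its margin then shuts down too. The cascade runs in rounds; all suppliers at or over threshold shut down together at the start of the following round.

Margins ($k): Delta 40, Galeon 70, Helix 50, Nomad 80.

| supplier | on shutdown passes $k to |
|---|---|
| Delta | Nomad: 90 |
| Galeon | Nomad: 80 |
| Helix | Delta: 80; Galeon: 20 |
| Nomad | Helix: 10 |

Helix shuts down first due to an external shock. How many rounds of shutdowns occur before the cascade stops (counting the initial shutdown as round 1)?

3

Round 1 — Helix shuts down (initial).
  Delta: +80 → 80 ≥ 40
  Galeon: +20 → 20 < 70
Round 2 — Delta shuts down.
  Nomad: +90 → 90 ≥ 80
Round 3 — Nomad shuts down.
No further shutdowns.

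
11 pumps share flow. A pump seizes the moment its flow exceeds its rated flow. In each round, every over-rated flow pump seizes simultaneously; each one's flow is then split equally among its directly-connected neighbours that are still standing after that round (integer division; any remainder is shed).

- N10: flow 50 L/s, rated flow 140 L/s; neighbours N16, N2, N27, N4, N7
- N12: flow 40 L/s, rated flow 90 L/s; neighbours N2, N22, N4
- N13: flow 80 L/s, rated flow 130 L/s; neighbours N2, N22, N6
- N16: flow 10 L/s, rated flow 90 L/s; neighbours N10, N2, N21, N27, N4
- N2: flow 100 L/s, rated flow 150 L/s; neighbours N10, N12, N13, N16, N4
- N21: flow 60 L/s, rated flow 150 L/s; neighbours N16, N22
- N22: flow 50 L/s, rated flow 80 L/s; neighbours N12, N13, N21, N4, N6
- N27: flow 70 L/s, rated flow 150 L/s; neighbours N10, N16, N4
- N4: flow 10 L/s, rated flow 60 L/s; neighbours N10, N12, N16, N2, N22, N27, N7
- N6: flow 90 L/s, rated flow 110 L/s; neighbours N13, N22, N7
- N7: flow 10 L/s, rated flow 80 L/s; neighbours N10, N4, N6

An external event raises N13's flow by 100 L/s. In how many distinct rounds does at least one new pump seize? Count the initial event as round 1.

Round 1 — N13 at 180 > 130. N13 seizes.
  N13 sheds 180 L/s to N2, N22, N6: 60 each.
    N2: 100+60 = 160 > 150
    N22: 50+60 = 110 > 80
    N6: 90+60 = 150 > 110
Round 2 — N2, N22, N6 seize.
  N2 sheds 160 L/s to N10, N12, N16, N4: 40 each.
    N10: 50+40 = 90 ≤ 140
    N12: 40+40 = 80 ≤ 90
    N16: 10+40 = 50 ≤ 90
    N4: 10+40 = 50 ≤ 60
  N22 sheds 110 L/s to N12, N21, N4: 36 each (2 lost).
    N12: 80+36 = 116 > 90
    N21: 60+36 = 96 ≤ 150
    N4: 50+36 = 86 > 60
  N6 sheds 150 L/s to N7: 150 each.
    N7: 10+150 = 160 > 80
Round 3 — N12, N4, N7 seize.
  N12 sheds 116 L/s: no online neighbours, lost.
  N4 sheds 86 L/s to N10, N16, N27: 28 each (2 lost).
    N10: 90+28 = 118 ≤ 140
    N16: 50+28 = 78 ≤ 90
    N27: 70+28 = 98 ≤ 150
  N7 sheds 160 L/s to N10: 160 each.
    N10: 118+160 = 278 > 140
Round 4 — N10 seizes.
  N10 sheds 278 L/s to N16, N27: 139 each.
    N16: 78+139 = 217 > 90
    N27: 98+139 = 237 > 150
Round 5 — N16, N27 seize.
  N16 sheds 217 L/s to N21: 217 each.
    N21: 96+217 = 313 > 150
  N27 sheds 237 L/s: no online neighbours, lost.
Round 6 — N21 seizes.
  N21 sheds 313 L/s: no online neighbours, lost.
No further seizures.

6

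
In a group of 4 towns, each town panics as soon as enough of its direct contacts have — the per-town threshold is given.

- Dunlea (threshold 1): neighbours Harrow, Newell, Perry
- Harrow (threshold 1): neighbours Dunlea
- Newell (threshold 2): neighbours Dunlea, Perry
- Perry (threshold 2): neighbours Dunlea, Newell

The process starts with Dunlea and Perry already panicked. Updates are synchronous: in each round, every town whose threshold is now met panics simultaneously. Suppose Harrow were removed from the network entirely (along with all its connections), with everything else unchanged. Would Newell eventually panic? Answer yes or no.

With Harrow removed:
Round 1 — Dunlea, Perry panic (initial).
Round 2 — checking thresholds:
  Newell: 2 of 2 neighbours ≥ 2, panics.
Round 3 — no new panics; cascade stops.

yes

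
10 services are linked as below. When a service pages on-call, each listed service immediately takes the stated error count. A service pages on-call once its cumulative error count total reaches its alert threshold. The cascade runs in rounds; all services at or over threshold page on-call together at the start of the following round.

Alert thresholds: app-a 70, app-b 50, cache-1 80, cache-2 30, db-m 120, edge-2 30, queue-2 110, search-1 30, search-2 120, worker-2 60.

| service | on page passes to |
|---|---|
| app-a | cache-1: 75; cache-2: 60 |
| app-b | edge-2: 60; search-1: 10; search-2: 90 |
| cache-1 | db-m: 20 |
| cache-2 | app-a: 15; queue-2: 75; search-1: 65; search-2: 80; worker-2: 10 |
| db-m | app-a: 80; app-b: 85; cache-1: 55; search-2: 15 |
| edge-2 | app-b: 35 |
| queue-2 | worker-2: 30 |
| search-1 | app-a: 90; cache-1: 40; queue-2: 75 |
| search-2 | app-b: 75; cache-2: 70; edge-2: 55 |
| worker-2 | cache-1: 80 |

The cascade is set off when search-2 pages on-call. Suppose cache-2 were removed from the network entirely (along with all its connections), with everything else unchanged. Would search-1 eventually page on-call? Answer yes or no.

no

With cache-2 removed:
Round 1 — search-2 pages on-call (initial).
  app-b: +75 → 75 ≥ 50
  edge-2: +55 → 55 ≥ 30
Round 2 — app-b, edge-2 page on-call.
  search-1: +10 → 10 < 30
No further pages.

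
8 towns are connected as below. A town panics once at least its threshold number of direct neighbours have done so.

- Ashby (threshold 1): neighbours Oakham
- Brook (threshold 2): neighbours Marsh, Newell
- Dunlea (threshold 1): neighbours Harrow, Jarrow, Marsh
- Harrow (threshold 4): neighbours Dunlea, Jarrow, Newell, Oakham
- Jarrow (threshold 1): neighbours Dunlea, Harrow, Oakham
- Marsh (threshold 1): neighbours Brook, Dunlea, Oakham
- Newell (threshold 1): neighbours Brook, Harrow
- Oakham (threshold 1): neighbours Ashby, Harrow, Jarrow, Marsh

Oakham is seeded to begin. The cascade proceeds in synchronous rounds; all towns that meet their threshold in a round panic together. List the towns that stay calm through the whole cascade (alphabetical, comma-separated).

Brook, Harrow, Newell

Round 1 — Oakham panics (initial).
Round 2 — checking thresholds:
  Ashby: 1 of 1 neighbours ≥ 1, panics.
  Harrow: 1 of 4 neighbours < 4, holds.
  Jarrow: 1 of 3 neighbours ≥ 1, panics.
  Marsh: 1 of 3 neighbours ≥ 1, panics.
Round 3 — checking thresholds:
  Brook: 1 of 2 neighbours < 2, holds.
  Dunlea: 2 of 3 neighbours ≥ 1, panics.
  Harrow: 2 of 4 neighbours < 4, holds.
Round 4 — no new panics; cascade stops.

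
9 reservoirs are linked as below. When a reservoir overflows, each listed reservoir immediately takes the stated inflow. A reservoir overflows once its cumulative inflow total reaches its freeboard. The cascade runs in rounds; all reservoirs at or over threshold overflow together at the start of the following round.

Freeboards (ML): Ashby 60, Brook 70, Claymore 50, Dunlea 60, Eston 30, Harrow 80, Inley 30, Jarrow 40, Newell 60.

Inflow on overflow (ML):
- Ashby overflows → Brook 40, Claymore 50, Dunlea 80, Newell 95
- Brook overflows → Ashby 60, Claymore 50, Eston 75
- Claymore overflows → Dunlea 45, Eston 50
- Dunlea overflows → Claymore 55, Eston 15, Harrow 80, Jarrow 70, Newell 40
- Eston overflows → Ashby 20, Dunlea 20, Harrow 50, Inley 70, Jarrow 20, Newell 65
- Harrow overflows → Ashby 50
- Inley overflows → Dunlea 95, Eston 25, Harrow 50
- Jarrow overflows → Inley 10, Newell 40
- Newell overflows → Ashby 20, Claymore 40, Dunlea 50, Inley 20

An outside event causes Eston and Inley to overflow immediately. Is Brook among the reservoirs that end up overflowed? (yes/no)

no

Round 1 — Eston, Inley overflow (initial).
  Ashby: +20 → 20 < 60
  Dunlea: +20+95 → 115 ≥ 60
  Harrow: +50+50 → 100 ≥ 80
  Jarrow: +20 → 20 < 40
  Newell: +65 → 65 ≥ 60
Round 2 — Dunlea, Harrow, Newell overflow.
  Ashby: +50+20 → 90 ≥ 60
  Claymore: +55+40 → 95 ≥ 50
  Jarrow: +70 → 90 ≥ 40
Round 3 — Ashby, Claymore, Jarrow overflow.
  Brook: +40 → 40 < 70
No further overflows.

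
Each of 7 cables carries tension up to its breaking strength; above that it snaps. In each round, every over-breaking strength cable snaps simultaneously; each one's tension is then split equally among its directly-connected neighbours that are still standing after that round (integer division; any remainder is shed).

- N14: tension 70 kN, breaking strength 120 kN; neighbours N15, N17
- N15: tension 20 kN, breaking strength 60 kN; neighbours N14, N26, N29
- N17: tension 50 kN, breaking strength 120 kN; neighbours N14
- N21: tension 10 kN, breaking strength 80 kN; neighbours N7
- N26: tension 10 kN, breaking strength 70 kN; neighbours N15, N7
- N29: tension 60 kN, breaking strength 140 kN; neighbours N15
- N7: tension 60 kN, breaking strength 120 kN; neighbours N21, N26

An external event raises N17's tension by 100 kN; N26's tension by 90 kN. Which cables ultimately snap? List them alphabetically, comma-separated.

Round 1 — N17 at 150 > 120; N26 at 100 > 70. N17, N26 snap.
  N17 sheds 150 kN to N14: 150 each.
    N14: 70+150 = 220 > 120
  N26 sheds 100 kN to N15, N7: 50 each.
    N15: 20+50 = 70 > 60
    N7: 60+50 = 110 ≤ 120
Round 2 — N14, N15 snap.
  N14 sheds 220 kN: no online neighbours, lost.
  N15 sheds 70 kN to N29: 70 each.
    N29: 60+70 = 130 ≤ 140
No further breaks.

N14, N15, N17, N26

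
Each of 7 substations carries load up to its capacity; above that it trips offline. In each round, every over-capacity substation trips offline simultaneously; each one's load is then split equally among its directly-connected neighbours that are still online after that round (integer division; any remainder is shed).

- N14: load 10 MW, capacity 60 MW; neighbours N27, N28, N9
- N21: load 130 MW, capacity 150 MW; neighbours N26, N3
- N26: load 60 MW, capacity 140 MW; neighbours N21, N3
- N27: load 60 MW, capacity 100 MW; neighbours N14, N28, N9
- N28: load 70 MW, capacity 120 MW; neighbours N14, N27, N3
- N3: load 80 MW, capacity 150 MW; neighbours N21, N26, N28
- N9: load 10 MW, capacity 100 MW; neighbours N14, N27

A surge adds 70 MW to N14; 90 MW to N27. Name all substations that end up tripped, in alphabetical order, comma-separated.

N14, N21, N26, N27, N28, N3, N9

Round 1 — N14 at 80 > 60; N27 at 150 > 100. N14, N27 trip offline.
  N14 sheds 80 MW to N28, N9: 40 each.
    N28: 70+40 = 110 ≤ 120
    N9: 10+40 = 50 ≤ 100
  N27 sheds 150 MW to N28, N9: 75 each.
    N28: 110+75 = 185 > 120
    N9: 50+75 = 125 > 100
Round 2 — N28, N9 trip offline.
  N28 sheds 185 MW to N3: 185 each.
    N3: 80+185 = 265 > 150
  N9 sheds 125 MW: no online neighbours, lost.
Round 3 — N3 trips offline.
  N3 sheds 265 MW to N21, N26: 132 each (1 lost).
    N21: 130+132 = 262 > 150
    N26: 60+132 = 192 > 140
Round 4 — N21, N26 trip offline.
  N21 sheds 262 MW: no online neighbours, lost.
  N26 sheds 192 MW: no online neighbours, lost.
No further trips.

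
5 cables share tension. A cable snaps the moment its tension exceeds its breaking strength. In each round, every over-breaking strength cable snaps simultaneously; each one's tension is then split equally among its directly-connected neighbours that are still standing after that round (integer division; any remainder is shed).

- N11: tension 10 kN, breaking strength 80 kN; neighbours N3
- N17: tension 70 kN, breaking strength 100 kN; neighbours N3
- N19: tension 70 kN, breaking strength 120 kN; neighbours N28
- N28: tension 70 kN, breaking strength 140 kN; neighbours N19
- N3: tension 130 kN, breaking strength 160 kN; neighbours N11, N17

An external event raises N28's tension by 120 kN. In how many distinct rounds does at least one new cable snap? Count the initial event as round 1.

Round 1 — N28 at 190 > 140. N28 snaps.
  N28 sheds 190 kN to N19: 190 each.
    N19: 70+190 = 260 > 120
Round 2 — N19 snaps.
  N19 sheds 260 kN: no online neighbours, lost.
No further breaks.

2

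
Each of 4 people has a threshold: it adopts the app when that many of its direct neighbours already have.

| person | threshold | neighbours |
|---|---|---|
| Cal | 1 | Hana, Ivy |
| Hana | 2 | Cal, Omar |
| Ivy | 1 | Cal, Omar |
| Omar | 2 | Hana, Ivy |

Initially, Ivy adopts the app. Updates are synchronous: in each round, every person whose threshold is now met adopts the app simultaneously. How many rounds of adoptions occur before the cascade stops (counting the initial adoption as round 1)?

Round 1 — Ivy adopts the app (initial).
Round 2 — checking thresholds:
  Cal: 1 of 2 neighbours ≥ 1, adopts the app.
  Omar: 1 of 2 neighbours < 2, below threshold.
Round 3 — no new adoptions; cascade stops.

2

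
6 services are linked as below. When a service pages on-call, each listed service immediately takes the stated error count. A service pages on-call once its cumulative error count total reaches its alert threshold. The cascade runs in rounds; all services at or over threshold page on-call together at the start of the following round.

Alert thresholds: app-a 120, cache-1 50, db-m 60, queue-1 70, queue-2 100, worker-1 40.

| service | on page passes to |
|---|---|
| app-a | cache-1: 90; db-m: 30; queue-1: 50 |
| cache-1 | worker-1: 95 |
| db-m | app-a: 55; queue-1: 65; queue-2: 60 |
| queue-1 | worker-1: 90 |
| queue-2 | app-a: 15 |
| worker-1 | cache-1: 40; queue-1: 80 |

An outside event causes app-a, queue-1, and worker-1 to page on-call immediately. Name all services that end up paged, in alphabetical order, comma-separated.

app-a, cache-1, queue-1, worker-1

Round 1 — app-a, queue-1, worker-1 page on-call (initial).
  cache-1: +90+40 → 130 ≥ 50
  db-m: +30 → 30 < 60
Round 2 — cache-1 pages on-call.
No further pages.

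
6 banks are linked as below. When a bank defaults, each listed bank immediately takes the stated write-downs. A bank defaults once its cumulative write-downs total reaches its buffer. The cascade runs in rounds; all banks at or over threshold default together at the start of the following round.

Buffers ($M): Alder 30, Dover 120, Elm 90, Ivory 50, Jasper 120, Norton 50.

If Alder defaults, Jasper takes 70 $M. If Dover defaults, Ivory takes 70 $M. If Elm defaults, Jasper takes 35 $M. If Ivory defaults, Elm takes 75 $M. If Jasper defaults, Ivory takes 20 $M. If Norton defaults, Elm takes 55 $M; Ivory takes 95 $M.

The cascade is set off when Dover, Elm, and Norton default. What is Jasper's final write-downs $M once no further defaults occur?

35

Round 1 — Dover, Elm, Norton default (initial).
  Ivory: +70+95 → 165 ≥ 50
  Jasper: +35 → 35 < 120
Round 2 — Ivory defaults.
No further defaults.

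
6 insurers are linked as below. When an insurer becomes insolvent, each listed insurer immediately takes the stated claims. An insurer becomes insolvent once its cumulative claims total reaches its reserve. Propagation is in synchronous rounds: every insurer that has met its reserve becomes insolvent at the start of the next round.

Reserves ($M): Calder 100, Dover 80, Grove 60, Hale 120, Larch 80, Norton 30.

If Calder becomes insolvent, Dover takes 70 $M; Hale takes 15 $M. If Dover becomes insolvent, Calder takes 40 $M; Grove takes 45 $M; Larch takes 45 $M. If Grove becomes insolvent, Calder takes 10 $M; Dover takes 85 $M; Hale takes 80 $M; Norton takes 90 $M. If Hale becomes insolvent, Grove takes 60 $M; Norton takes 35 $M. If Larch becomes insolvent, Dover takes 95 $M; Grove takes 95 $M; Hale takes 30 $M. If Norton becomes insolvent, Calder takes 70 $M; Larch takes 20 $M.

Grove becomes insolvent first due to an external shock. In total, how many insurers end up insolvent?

4

Round 1 — Grove becomes insolvent (initial).
  Calder: +10 → 10 < 100
  Dover: +85 → 85 ≥ 80
  Hale: +80 → 80 < 120
  Norton: +90 → 90 ≥ 30
Round 2 — Dover, Norton become insolvent.
  Calder: +40+70 → 120 ≥ 100
  Larch: +45+20 → 65 < 80
Round 3 — Calder becomes insolvent.
  Hale: +15 → 95 < 120
No further insolvencies.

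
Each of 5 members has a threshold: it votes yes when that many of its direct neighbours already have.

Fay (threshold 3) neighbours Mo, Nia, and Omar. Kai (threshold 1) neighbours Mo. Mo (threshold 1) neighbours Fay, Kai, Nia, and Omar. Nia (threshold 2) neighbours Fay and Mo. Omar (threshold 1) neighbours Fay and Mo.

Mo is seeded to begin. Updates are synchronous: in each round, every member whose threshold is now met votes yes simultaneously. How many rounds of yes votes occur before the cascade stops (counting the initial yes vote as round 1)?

Round 1 — Mo votes yes (initial).
Round 2 — checking thresholds:
  Fay: 1 of 3 neighbours < 3, holds.
  Kai: 1 of 1 neighbours ≥ 1, votes yes.
  Nia: 1 of 2 neighbours < 2, holds.
  Omar: 1 of 2 neighbours ≥ 1, votes yes.
Round 3 — no new yes votes; cascade stops.

2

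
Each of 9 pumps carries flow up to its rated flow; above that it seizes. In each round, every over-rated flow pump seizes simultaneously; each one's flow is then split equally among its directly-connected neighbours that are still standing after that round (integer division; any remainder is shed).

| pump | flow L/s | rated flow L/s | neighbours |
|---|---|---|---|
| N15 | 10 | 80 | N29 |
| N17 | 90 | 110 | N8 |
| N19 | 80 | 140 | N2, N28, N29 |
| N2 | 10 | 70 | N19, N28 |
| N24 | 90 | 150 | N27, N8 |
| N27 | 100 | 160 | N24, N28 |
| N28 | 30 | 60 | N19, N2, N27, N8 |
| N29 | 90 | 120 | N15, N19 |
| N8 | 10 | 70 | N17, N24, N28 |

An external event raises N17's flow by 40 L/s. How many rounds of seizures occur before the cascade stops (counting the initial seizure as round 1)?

4

Round 1 — N17 at 130 > 110. N17 seizes.
  N17 sheds 130 L/s to N8: 130 each.
    N8: 10+130 = 140 > 70
Round 2 — N8 seizes.
  N8 sheds 140 L/s to N24, N28: 70 each.
    N24: 90+70 = 160 > 150
    N28: 30+70 = 100 > 60
Round 3 — N24, N28 seize.
  N24 sheds 160 L/s to N27: 160 each.
    N27: 100+160 = 260 > 160
  N28 sheds 100 L/s to N19, N2, N27: 33 each (1 lost).
    N19: 80+33 = 113 ≤ 140
    N2: 10+33 = 43 ≤ 70
    N27: 260+33 = 293 > 160
Round 4 — N27 seizes.
  N27 sheds 293 L/s: no online neighbours, lost.
No further seizures.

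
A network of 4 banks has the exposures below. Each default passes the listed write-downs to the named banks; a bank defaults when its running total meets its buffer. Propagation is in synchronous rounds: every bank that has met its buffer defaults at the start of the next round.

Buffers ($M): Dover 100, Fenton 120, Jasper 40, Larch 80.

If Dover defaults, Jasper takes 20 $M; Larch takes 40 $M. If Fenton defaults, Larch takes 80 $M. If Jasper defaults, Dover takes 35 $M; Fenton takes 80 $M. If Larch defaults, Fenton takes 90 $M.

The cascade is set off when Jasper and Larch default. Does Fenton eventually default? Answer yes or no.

Round 1 — Jasper, Larch default (initial).
  Dover: +35 → 35 < 100
  Fenton: +80+90 → 170 ≥ 120
Round 2 — Fenton defaults.
No further defaults.

yes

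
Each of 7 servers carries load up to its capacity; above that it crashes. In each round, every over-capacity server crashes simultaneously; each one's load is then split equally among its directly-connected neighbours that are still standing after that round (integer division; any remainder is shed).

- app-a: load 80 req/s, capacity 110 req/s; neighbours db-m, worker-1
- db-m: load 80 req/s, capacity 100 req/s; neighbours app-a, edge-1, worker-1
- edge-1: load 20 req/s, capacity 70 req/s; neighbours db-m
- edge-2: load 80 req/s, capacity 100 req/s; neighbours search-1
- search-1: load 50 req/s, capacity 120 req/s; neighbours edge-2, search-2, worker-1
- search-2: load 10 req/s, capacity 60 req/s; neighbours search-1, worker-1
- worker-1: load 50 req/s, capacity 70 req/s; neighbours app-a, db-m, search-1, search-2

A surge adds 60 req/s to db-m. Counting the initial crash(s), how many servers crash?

3

Round 1 — db-m at 140 > 100. db-m crashes.
  db-m sheds 140 req/s to app-a, edge-1, worker-1: 46 each (2 lost).
    app-a: 80+46 = 126 > 110
    edge-1: 20+46 = 66 ≤ 70
    worker-1: 50+46 = 96 > 70
Round 2 — app-a, worker-1 crash.
  app-a sheds 126 req/s: no online neighbours, lost.
  worker-1 sheds 96 req/s to search-1, search-2: 48 each.
    search-1: 50+48 = 98 ≤ 120
    search-2: 10+48 = 58 ≤ 60
No further crashes.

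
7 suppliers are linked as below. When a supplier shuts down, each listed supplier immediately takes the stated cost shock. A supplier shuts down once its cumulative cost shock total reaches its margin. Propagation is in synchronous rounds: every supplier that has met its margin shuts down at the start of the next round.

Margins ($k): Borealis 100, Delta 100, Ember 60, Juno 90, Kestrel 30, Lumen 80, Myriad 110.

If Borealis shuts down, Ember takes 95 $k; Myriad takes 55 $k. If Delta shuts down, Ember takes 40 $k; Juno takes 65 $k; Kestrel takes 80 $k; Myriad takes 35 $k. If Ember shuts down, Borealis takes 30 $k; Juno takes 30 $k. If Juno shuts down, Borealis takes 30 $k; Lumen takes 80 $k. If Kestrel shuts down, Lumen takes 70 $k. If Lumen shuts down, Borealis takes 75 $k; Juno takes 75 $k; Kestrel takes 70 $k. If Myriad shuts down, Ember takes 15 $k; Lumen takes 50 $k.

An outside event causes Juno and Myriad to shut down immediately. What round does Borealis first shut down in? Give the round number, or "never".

3

Round 1 — Juno, Myriad shut down (initial).
  Borealis: +30 → 30 < 100
  Ember: +15 → 15 < 60
  Lumen: +80+50 → 130 ≥ 80
Round 2 — Lumen shuts down.
  Borealis: +75 → 105 ≥ 100
  Kestrel: +70 → 70 ≥ 30
Round 3 — Borealis, Kestrel shut down.
  Ember: +95 → 110 ≥ 60
Round 4 — Ember shuts down.
No further shutdowns.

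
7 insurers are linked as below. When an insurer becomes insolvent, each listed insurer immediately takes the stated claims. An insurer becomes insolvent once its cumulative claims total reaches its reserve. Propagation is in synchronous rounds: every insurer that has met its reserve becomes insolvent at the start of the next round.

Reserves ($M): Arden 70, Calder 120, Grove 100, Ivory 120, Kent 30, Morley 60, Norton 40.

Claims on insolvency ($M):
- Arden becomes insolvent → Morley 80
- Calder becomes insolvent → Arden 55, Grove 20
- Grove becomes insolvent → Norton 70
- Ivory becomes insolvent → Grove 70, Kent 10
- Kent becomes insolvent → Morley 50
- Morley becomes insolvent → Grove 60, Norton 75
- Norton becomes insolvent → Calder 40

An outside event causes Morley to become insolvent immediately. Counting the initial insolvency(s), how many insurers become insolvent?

Round 1 — Morley becomes insolvent (initial).
  Grove: +60 → 60 < 100
  Norton: +75 → 75 ≥ 40
Round 2 — Norton becomes insolvent.
  Calder: +40 → 40 < 120
No further insolvencies.

2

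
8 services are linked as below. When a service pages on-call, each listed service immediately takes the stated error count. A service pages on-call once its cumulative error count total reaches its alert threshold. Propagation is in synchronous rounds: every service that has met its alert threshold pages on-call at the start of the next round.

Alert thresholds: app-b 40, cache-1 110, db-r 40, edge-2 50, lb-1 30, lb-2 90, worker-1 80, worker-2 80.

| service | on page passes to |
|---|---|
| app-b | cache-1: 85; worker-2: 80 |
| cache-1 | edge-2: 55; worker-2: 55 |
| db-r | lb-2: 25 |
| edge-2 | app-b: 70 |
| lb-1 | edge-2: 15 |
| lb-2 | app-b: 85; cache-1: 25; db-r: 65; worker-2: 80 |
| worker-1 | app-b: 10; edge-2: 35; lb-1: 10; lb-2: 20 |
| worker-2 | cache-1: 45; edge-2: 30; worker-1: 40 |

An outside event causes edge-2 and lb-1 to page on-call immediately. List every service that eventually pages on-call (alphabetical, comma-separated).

Round 1 — edge-2, lb-1 page on-call (initial).
  app-b: +70 → 70 ≥ 40
Round 2 — app-b pages on-call.
  cache-1: +85 → 85 < 110
  worker-2: +80 → 80 ≥ 80
Round 3 — worker-2 pages on-call.
  cache-1: +45 → 130 ≥ 110
  worker-1: +40 → 40 < 80
Round 4 — cache-1 pages on-call.
No further pages.

app-b, cache-1, edge-2, lb-1, worker-2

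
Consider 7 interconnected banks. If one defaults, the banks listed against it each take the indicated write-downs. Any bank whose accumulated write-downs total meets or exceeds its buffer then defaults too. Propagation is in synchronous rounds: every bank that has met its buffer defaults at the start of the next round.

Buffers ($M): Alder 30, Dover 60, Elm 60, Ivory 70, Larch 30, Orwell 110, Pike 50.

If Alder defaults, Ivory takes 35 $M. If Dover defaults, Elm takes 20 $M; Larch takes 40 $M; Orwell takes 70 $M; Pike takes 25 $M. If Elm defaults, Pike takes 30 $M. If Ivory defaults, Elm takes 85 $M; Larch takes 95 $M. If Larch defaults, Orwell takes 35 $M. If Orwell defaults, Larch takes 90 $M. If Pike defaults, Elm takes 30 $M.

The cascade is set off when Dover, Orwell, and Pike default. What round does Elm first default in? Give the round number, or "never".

never

Round 1 — Dover, Orwell, Pike default (initial).
  Elm: +20+30 → 50 < 60
  Larch: +40+90 → 130 ≥ 30
Round 2 — Larch defaults.
No further defaults.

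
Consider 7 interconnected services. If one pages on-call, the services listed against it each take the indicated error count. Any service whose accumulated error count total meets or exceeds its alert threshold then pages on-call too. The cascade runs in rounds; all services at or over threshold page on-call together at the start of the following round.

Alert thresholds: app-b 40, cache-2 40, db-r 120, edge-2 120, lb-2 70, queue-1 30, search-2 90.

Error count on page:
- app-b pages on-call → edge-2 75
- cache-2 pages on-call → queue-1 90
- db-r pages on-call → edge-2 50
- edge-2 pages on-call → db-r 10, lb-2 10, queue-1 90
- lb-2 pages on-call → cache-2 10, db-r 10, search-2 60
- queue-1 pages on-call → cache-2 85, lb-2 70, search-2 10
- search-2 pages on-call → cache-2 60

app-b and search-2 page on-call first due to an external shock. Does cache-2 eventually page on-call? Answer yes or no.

yes

Round 1 — app-b, search-2 page on-call (initial).
  cache-2: +60 → 60 ≥ 40
  edge-2: +75 → 75 < 120
Round 2 — cache-2 pages on-call.
  queue-1: +90 → 90 ≥ 30
Round 3 — queue-1 pages on-call.
  lb-2: +70 → 70 ≥ 70
Round 4 — lb-2 pages on-call.
  db-r: +10 → 10 < 120
No further pages.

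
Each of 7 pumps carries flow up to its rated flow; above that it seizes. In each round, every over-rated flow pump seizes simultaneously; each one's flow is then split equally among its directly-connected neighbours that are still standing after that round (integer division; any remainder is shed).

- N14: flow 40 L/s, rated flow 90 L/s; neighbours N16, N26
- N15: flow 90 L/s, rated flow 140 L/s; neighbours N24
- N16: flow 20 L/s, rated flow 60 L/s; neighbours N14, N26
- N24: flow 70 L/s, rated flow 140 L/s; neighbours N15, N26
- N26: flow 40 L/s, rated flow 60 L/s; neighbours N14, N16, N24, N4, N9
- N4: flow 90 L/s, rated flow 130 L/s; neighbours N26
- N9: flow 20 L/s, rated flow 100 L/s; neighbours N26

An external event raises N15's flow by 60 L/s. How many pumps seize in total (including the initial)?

Round 1 — N15 at 150 > 140. N15 seizes.
  N15 sheds 150 L/s to N24: 150 each.
    N24: 70+150 = 220 > 140
Round 2 — N24 seizes.
  N24 sheds 220 L/s to N26: 220 each.
    N26: 40+220 = 260 > 60
Round 3 — N26 seizes.
  N26 sheds 260 L/s to N14, N16, N4, N9: 65 each.
    N14: 40+65 = 105 > 90
    N16: 20+65 = 85 > 60
    N4: 90+65 = 155 > 130
    N9: 20+65 = 85 ≤ 100
Round 4 — N14, N16, N4 seize.
  N14 sheds 105 L/s: no online neighbours, lost.
  N16 sheds 85 L/s: no online neighbours, lost.
  N4 sheds 155 L/s: no online neighbours, lost.
No further seizures.

6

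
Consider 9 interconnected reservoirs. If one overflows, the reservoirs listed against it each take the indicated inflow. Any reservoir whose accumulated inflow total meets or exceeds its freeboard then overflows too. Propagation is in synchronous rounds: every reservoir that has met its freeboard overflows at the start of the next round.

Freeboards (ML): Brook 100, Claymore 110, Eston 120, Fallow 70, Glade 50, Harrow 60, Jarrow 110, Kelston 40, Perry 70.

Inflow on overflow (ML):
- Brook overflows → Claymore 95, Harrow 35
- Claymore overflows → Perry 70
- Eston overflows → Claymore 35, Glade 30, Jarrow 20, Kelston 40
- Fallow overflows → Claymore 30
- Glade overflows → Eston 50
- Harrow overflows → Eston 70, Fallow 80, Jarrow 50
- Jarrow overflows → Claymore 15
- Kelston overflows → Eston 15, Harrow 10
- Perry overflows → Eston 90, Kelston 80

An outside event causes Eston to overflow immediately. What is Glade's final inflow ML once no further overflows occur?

30

Round 1 — Eston overflows (initial).
  Claymore: +35 → 35 < 110
  Glade: +30 → 30 < 50
  Jarrow: +20 → 20 < 110
  Kelston: +40 → 40 ≥ 40
Round 2 — Kelston overflows.
  Harrow: +10 → 10 < 60
No further overflows.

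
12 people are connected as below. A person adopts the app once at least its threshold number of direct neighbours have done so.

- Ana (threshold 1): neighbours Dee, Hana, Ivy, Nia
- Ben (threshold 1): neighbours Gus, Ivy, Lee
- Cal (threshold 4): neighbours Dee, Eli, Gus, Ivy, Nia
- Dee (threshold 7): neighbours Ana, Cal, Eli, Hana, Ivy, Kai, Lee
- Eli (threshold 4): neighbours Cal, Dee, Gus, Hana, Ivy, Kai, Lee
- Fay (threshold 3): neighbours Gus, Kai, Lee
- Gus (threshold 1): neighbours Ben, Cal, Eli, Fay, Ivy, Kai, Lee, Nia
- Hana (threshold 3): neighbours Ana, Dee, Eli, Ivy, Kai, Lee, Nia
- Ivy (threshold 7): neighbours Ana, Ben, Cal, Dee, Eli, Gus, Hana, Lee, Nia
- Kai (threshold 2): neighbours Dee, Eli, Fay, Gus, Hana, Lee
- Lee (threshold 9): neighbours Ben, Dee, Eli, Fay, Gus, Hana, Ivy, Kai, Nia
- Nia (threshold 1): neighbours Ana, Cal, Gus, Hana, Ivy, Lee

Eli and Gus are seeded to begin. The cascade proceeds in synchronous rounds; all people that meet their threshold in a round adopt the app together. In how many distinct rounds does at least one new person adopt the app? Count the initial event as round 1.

Round 1 — Eli, Gus adopt the app (initial).
Round 2 — checking thresholds:
  Ben: 1 of 3 neighbours ≥ 1, adopts the app.
  Cal: 2 of 5 neighbours < 4, holds.
  Dee: 1 of 7 neighbours < 7, holds.
  Fay: 1 of 3 neighbours < 3, holds.
  Hana: 1 of 7 neighbours < 3, holds.
  Ivy: 2 of 9 neighbours < 7, holds.
  Kai: 2 of 6 neighbours ≥ 2, adopts the app.
  Lee: 2 of 9 neighbours < 9, holds.
  Nia: 1 of 6 neighbours ≥ 1, adopts the app.
Round 3 — checking thresholds:
  Ana: 1 of 4 neighbours ≥ 1, adopts the app.
  Cal: 3 of 5 neighbours < 4, holds.
  Dee: 2 of 7 neighbours < 7, holds.
  Fay: 2 of 3 neighbours < 3, holds.
  Hana: 3 of 7 neighbours ≥ 3, adopts the app.
  Ivy: 4 of 9 neighbours < 7, holds.
  Lee: 5 of 9 neighbours < 9, holds.
Round 4 — no new adoptions; cascade stops.

3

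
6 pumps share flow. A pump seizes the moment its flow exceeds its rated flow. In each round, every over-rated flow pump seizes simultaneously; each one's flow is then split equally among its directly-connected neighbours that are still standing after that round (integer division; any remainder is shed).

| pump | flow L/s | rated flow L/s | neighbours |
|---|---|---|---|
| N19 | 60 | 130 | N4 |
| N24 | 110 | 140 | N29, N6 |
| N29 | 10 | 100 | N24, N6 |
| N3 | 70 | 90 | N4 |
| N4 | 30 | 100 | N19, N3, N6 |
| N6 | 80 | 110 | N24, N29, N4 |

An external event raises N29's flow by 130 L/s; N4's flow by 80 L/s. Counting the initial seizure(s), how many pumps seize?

5

Round 1 — N29 at 140 > 100; N4 at 110 > 100. N29, N4 seize.
  N29 sheds 140 L/s to N24, N6: 70 each.
    N24: 110+70 = 180 > 140
    N6: 80+70 = 150 > 110
  N4 sheds 110 L/s to N19, N3, N6: 36 each (2 lost).
    N19: 60+36 = 96 ≤ 130
    N3: 70+36 = 106 > 90
    N6: 150+36 = 186 > 110
Round 2 — N24, N3, N6 seize.
  N24 sheds 180 L/s: no online neighbours, lost.
  N3 sheds 106 L/s: no online neighbours, lost.
  N6 sheds 186 L/s: no online neighbours, lost.
No further seizures.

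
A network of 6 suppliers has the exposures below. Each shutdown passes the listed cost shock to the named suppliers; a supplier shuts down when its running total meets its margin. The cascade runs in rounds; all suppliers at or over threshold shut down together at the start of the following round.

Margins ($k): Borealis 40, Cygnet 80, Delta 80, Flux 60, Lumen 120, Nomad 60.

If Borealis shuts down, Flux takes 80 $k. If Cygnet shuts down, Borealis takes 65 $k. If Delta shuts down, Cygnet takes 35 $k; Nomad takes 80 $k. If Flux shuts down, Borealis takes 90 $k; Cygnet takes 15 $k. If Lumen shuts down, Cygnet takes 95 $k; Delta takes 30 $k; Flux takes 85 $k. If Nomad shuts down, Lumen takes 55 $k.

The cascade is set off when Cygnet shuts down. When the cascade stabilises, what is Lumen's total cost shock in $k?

0

Round 1 — Cygnet shuts down (initial).
  Borealis: +65 → 65 ≥ 40
Round 2 — Borealis shuts down.
  Flux: +80 → 80 ≥ 60
Round 3 — Flux shuts down.
No further shutdowns.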